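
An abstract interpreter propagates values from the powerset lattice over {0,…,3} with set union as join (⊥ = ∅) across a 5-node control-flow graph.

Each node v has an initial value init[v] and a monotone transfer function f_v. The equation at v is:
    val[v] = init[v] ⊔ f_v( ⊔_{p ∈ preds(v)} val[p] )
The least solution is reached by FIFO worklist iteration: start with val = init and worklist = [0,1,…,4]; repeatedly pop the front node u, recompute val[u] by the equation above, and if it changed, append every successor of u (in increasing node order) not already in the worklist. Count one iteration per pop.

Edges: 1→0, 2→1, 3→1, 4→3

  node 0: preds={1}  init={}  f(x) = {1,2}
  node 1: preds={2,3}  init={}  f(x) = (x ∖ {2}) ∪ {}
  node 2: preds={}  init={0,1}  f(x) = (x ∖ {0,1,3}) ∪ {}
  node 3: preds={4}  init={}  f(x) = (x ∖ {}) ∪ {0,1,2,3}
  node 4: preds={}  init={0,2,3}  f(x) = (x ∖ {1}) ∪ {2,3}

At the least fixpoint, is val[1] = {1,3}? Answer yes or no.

Worklist (8 pops):
  #1 pop 0: in={} → {1,2} (was {}); enqueue []
  #2 pop 1: in={0,1} → {0,1} (was {}); enqueue [0]
  #3 pop 2: in={} → {0,1} (no change)
  #4 pop 3: in={0,2,3} → {0,1,2,3} (was {}); enqueue [1]
  #5 pop 4: in={} → {0,2,3} (no change)
  #6 pop 0: in={0,1} → {1,2} (no change)
  #7 pop 1: in={0,1,2,3} → {0,1,3} (was {0,1}); enqueue [0]
  #8 pop 0: in={0,1,3} → {1,2} (no change)

Fixpoint:
  val[0] = {1,2}
  val[1] = {0,1,3}
  val[2] = {0,1}
  val[3] = {0,1,2,3}
  val[4] = {0,2,3}

no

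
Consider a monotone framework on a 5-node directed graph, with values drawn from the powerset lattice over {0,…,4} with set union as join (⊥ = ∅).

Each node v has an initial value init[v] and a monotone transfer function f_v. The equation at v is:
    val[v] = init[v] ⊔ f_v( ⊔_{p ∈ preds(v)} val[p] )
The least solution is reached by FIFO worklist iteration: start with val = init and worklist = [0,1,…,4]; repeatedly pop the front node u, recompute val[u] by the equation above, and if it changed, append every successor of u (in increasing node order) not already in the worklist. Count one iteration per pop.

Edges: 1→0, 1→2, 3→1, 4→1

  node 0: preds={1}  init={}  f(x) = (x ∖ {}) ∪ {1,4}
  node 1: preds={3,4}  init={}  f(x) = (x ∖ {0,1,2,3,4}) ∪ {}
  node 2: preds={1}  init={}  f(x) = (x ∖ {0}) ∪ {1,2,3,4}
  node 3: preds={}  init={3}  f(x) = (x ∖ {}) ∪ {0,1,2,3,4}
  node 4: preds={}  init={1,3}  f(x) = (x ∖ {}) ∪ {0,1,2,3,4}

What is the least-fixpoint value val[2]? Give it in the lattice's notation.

{1,2,3,4}

Trace (6 dequeues):
  [1] u=0 | in {} | out {1,4} | prev {} | push {}
  [2] u=1 | in {1,3} | out {} | ==
  [3] u=2 | in {} | out {1,2,3,4} | prev {} | push {}
  [4] u=3 | in {} | out {0,1,2,3,4} | prev {3} | push {1}
  [5] u=4 | in {} | out {0,1,2,3,4} | prev {1,3} | push {}
  [6] u=1 | in {0,1,2,3,4} | out {} | ==

Converged values:
  [0] {1,4}
  [1] {}
  [2] {1,2,3,4}
  [3] {0,1,2,3,4}
  [4] {0,1,2,3,4}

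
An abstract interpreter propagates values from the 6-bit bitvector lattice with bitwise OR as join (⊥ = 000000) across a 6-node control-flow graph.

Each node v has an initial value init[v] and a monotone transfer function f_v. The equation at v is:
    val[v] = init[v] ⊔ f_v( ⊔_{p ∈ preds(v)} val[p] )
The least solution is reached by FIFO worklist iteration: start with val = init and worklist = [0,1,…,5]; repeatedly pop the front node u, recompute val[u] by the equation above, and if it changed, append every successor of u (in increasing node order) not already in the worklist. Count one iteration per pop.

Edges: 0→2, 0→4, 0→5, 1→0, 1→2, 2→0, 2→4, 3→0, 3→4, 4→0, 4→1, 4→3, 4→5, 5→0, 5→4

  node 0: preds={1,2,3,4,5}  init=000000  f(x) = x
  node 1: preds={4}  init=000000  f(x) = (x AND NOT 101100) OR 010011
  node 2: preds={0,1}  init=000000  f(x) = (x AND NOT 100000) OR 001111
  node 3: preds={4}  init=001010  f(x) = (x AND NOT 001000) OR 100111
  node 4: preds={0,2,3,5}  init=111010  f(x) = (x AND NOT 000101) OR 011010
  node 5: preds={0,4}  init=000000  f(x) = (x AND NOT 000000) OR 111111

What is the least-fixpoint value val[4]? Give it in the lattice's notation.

Iteration log — 10 steps:
  step 1. node 0  ⊔preds=111010  new=111010  old=000000  +wl: 
  step 2. node 1  ⊔preds=111010  new=010011  old=000000  +wl: 0
  step 3. node 2  ⊔preds=111011  new=011111  old=000000  +wl: 
  step 4. node 3  ⊔preds=111010  new=111111  old=001010  +wl: 
  step 5. node 4  ⊔preds=111111  new=111010  stable
  step 6. node 5  ⊔preds=111010  new=111111  old=000000  +wl: 4
  step 7. node 0  ⊔preds=111111  new=111111  old=111010  +wl: 2,5
  step 8. node 4  ⊔preds=111111  new=111010  stable
  step 9. node 2  ⊔preds=111111  new=011111  stable
  step 10. node 5  ⊔preds=111111  new=111111  stable

Least fixpoint reached:
  node 0: 111111
  node 1: 010011
  node 2: 011111
  node 3: 111111
  node 4: 111010
  node 5: 111111

111010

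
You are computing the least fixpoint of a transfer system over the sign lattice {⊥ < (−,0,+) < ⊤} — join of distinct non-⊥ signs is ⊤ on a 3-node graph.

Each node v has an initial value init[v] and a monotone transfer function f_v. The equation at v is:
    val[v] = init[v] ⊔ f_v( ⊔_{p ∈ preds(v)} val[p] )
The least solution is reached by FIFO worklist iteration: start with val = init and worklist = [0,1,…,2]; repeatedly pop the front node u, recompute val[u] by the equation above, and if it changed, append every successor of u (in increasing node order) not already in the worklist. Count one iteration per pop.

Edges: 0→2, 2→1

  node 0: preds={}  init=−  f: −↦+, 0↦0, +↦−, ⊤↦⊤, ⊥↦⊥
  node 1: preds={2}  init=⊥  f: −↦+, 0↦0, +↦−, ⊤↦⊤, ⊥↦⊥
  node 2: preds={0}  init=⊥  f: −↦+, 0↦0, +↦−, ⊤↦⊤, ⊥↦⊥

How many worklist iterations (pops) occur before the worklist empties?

Trace (4 dequeues):
  [1] u=0 | in ⊥ | out − | ==
  [2] u=1 | in ⊥ | out ⊥ | ==
  [3] u=2 | in − | out + | prev ⊥ | push {1}
  [4] u=1 | in + | out − | prev ⊥ | push {}

Converged values:
  [0] −
  [1] −
  [2] +

4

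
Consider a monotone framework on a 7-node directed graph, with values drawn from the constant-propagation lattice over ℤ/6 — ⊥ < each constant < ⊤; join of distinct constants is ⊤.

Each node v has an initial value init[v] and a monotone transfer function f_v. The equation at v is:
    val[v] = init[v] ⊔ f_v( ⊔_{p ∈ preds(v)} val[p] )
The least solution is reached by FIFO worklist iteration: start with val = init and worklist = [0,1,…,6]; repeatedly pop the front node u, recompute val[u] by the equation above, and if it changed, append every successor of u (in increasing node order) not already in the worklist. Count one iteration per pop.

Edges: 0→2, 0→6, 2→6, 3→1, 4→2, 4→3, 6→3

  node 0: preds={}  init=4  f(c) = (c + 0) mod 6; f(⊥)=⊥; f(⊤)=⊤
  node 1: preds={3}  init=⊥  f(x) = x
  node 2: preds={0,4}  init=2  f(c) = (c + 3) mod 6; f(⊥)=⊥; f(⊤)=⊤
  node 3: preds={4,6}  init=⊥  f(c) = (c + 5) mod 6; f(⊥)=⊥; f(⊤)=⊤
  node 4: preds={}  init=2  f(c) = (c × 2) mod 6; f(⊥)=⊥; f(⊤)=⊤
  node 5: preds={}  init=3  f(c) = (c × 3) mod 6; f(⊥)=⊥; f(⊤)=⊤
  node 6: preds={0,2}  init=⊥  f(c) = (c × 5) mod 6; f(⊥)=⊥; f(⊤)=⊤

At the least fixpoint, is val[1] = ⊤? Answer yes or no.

Iteration log — 10 steps:
  step 1. node 0  ⊔preds=⊥  new=4  stable
  step 2. node 1  ⊔preds=⊥  new=⊥  stable
  step 3. node 2  ⊔preds=⊤  new=⊤  old=2  +wl: 
  step 4. node 3  ⊔preds=2  new=1  old=⊥  +wl: 1
  step 5. node 4  ⊔preds=⊥  new=2  stable
  step 6. node 5  ⊔preds=⊥  new=3  stable
  step 7. node 6  ⊔preds=⊤  new=⊤  old=⊥  +wl: 3
  step 8. node 1  ⊔preds=1  new=1  old=⊥  +wl: 
  step 9. node 3  ⊔preds=⊤  new=⊤  old=1  +wl: 1
  step 10. node 1  ⊔preds=⊤  new=⊤  old=1  +wl: 

Least fixpoint reached:
  node 0: 4
  node 1: ⊤
  node 2: ⊤
  node 3: ⊤
  node 4: 2
  node 5: 3
  node 6: ⊤

yes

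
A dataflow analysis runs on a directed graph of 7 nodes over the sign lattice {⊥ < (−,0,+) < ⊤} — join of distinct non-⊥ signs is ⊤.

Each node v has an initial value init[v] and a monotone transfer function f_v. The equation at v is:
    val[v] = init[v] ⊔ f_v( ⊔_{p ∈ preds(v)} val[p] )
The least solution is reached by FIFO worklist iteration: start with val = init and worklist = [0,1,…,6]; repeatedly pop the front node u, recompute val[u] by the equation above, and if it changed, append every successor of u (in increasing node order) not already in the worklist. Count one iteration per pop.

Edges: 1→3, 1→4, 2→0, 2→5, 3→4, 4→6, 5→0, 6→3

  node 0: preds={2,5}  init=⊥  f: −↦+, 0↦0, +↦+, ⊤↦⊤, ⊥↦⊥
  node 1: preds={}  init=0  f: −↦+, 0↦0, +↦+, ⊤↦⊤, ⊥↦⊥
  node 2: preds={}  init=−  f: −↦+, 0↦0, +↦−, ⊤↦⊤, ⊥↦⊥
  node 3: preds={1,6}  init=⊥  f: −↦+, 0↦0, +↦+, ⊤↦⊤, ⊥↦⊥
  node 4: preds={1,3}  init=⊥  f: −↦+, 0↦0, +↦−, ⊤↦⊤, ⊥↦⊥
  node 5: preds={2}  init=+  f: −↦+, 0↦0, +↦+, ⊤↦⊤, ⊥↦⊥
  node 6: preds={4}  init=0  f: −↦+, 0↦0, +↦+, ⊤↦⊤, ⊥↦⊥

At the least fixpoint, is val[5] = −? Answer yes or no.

no

Worklist (7 pops):
  #1 pop 0: in=⊤ → ⊤ (was ⊥); enqueue []
  #2 pop 1: in=⊥ → 0 (no change)
  #3 pop 2: in=⊥ → − (no change)
  #4 pop 3: in=0 → 0 (was ⊥); enqueue []
  #5 pop 4: in=0 → 0 (was ⊥); enqueue []
  #6 pop 5: in=− → + (no change)
  #7 pop 6: in=0 → 0 (no change)

Fixpoint:
  val[0] = ⊤
  val[1] = 0
  val[2] = −
  val[3] = 0
  val[4] = 0
  val[5] = +
  val[6] = 0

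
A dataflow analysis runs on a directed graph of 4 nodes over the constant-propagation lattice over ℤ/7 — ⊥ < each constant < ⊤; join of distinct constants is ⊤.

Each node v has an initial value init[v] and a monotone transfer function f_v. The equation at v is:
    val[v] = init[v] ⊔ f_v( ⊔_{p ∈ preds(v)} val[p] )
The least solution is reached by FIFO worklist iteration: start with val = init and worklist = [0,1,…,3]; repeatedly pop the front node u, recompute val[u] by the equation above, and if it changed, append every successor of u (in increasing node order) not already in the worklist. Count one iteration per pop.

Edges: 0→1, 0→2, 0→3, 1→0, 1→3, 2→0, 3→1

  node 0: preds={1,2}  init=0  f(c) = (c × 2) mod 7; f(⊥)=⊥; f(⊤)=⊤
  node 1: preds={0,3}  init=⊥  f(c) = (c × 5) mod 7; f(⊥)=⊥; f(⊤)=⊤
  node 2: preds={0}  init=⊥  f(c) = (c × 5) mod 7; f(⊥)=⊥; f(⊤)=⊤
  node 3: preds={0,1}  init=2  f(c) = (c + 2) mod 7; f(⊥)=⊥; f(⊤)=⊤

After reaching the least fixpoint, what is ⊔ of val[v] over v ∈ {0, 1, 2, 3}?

Iteration log — 9 steps:
  step 1. node 0  ⊔preds=⊥  new=0  stable
  step 2. node 1  ⊔preds=⊤  new=⊤  old=⊥  +wl: 0
  step 3. node 2  ⊔preds=0  new=0  old=⊥  +wl: 
  step 4. node 3  ⊔preds=⊤  new=⊤  old=2  +wl: 1
  step 5. node 0  ⊔preds=⊤  new=⊤  old=0  +wl: 2,3
  step 6. node 1  ⊔preds=⊤  new=⊤  stable
  step 7. node 2  ⊔preds=⊤  new=⊤  old=0  +wl: 0
  step 8. node 3  ⊔preds=⊤  new=⊤  stable
  step 9. node 0  ⊔preds=⊤  new=⊤  stable

Least fixpoint reached:
  node 0: ⊤
  node 1: ⊤
  node 2: ⊤
  node 3: ⊤

⊤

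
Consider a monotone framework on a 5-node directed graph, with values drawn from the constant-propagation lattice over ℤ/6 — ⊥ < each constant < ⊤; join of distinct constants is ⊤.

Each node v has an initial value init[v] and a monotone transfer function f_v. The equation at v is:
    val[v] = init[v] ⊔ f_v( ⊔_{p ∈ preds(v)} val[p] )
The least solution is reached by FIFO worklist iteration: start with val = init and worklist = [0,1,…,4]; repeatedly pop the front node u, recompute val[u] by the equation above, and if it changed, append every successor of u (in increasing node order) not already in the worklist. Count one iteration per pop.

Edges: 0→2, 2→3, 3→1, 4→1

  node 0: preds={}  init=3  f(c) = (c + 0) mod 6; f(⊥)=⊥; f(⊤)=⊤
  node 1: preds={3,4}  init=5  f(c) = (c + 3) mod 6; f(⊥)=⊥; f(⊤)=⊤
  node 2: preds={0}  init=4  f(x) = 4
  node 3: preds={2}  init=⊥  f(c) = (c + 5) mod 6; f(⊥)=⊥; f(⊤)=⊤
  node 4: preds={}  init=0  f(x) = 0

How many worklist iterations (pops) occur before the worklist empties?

Worklist (6 pops):
  #1 pop 0: in=⊥ → 3 (no change)
  #2 pop 1: in=0 → ⊤ (was 5); enqueue []
  #3 pop 2: in=3 → 4 (no change)
  #4 pop 3: in=4 → 3 (was ⊥); enqueue [1]
  #5 pop 4: in=⊥ → 0 (no change)
  #6 pop 1: in=⊤ → ⊤ (no change)

Fixpoint:
  val[0] = 3
  val[1] = ⊤
  val[2] = 4
  val[3] = 3
  val[4] = 0

6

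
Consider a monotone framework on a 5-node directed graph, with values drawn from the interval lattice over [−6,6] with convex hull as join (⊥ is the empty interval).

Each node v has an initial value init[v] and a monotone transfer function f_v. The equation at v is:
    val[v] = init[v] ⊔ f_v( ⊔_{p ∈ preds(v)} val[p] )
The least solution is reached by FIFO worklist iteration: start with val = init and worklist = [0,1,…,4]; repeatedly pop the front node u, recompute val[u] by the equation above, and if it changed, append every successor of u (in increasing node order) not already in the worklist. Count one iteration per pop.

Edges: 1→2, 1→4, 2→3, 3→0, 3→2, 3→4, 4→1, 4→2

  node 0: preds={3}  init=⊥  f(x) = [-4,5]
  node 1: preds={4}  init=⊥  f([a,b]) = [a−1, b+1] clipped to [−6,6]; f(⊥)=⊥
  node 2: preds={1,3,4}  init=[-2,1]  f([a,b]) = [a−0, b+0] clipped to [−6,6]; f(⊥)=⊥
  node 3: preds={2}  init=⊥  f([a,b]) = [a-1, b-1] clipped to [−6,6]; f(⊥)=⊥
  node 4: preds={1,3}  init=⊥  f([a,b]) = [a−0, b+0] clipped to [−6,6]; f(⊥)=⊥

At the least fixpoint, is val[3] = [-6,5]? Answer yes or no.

Trace (42 dequeues):
  [1] u=0 | in ⊥ | out [-4,5] | prev ⊥ | push {}
  [2] u=1 | in ⊥ | out ⊥ | ==
  [3] u=2 | in ⊥ | out [-2,1] | ==
  [4] u=3 | in [-2,1] | out [-3,0] | prev ⊥ | push {0,2}
  [5] u=4 | in [-3,0] | out [-3,0] | prev ⊥ | push {1}
  [6] u=0 | in [-3,0] | out [-4,5] | ==
  [7] u=2 | in [-3,0] | out [-3,1] | prev [-2,1] | push {3}
  [8] u=1 | in [-3,0] | out [-4,1] | prev ⊥ | push {2,4}
  [9] u=3 | in [-3,1] | out [-4,0] | prev [-3,0] | push {0}
  [10] u=2 | in [-4,1] | out [-4,1] | prev [-3,1] | push {3}
  [11] u=4 | in [-4,1] | out [-4,1] | prev [-3,0] | push {1,2}
  [12] u=0 | in [-4,0] | out [-4,5] | ==
  [13] u=3 | in [-4,1] | out [-5,0] | prev [-4,0] | push {0,4}
  [14] u=1 | in [-4,1] | out [-5,2] | prev [-4,1] | push {}
  [15] u=2 | in [-5,2] | out [-5,2] | prev [-4,1] | push {3}
  [16] u=0 | in [-5,0] | out [-4,5] | ==
  [17] u=4 | in [-5,2] | out [-5,2] | prev [-4,1] | push {1,2}
  [18] u=3 | in [-5,2] | out [-6,1] | prev [-5,0] | push {0,4}
  [19] u=1 | in [-5,2] | out [-6,3] | prev [-5,2] | push {}
  [20] u=2 | in [-6,3] | out [-6,3] | prev [-5,2] | push {3}
  [21] u=0 | in [-6,1] | out [-4,5] | ==
  [22] u=4 | in [-6,3] | out [-6,3] | prev [-5,2] | push {1,2}
  [23] u=3 | in [-6,3] | out [-6,2] | prev [-6,1] | push {0,4}
  [24] u=1 | in [-6,3] | out [-6,4] | prev [-6,3] | push {}
  [25] u=2 | in [-6,4] | out [-6,4] | prev [-6,3] | push {3}
  [26] u=0 | in [-6,2] | out [-4,5] | ==
  [27] u=4 | in [-6,4] | out [-6,4] | prev [-6,3] | push {1,2}
  [28] u=3 | in [-6,4] | out [-6,3] | prev [-6,2] | push {0,4}
  [29] u=1 | in [-6,4] | out [-6,5] | prev [-6,4] | push {}
  [30] u=2 | in [-6,5] | out [-6,5] | prev [-6,4] | push {3}
  [31] u=0 | in [-6,3] | out [-4,5] | ==
  [32] u=4 | in [-6,5] | out [-6,5] | prev [-6,4] | push {1,2}
  [33] u=3 | in [-6,5] | out [-6,4] | prev [-6,3] | push {0,4}
  [34] u=1 | in [-6,5] | out [-6,6] | prev [-6,5] | push {}
  [35] u=2 | in [-6,6] | out [-6,6] | prev [-6,5] | push {3}
  [36] u=0 | in [-6,4] | out [-4,5] | ==
  [37] u=4 | in [-6,6] | out [-6,6] | prev [-6,5] | push {1,2}
  [38] u=3 | in [-6,6] | out [-6,5] | prev [-6,4] | push {0,4}
  [39] u=1 | in [-6,6] | out [-6,6] | ==
  [40] u=2 | in [-6,6] | out [-6,6] | ==
  [41] u=0 | in [-6,5] | out [-4,5] | ==
  [42] u=4 | in [-6,6] | out [-6,6] | ==

Converged values:
  [0] [-4,5]
  [1] [-6,6]
  [2] [-6,6]
  [3] [-6,5]
  [4] [-6,6]

yes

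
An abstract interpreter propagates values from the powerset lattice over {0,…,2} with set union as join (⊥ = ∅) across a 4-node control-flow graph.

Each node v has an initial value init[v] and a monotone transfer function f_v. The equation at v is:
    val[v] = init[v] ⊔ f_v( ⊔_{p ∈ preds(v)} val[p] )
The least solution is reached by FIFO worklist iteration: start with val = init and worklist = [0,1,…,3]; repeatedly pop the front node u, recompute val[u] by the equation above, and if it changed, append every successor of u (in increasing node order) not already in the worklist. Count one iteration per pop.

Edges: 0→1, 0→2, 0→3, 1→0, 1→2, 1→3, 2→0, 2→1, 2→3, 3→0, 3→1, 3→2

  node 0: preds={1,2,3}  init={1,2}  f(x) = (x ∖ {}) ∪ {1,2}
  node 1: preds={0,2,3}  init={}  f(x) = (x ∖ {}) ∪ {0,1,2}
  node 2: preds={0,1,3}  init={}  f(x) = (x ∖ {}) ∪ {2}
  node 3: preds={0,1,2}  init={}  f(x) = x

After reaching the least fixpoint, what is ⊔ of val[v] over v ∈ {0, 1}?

{0,1,2}

Worklist (8 pops):
  #1 pop 0: in={} → {1,2} (no change)
  #2 pop 1: in={1,2} → {0,1,2} (was {}); enqueue [0]
  #3 pop 2: in={0,1,2} → {0,1,2} (was {}); enqueue [1]
  #4 pop 3: in={0,1,2} → {0,1,2} (was {}); enqueue [2]
  #5 pop 0: in={0,1,2} → {0,1,2} (was {1,2}); enqueue [3]
  #6 pop 1: in={0,1,2} → {0,1,2} (no change)
  #7 pop 2: in={0,1,2} → {0,1,2} (no change)
  #8 pop 3: in={0,1,2} → {0,1,2} (no change)

Fixpoint:
  val[0] = {0,1,2}
  val[1] = {0,1,2}
  val[2] = {0,1,2}
  val[3] = {0,1,2}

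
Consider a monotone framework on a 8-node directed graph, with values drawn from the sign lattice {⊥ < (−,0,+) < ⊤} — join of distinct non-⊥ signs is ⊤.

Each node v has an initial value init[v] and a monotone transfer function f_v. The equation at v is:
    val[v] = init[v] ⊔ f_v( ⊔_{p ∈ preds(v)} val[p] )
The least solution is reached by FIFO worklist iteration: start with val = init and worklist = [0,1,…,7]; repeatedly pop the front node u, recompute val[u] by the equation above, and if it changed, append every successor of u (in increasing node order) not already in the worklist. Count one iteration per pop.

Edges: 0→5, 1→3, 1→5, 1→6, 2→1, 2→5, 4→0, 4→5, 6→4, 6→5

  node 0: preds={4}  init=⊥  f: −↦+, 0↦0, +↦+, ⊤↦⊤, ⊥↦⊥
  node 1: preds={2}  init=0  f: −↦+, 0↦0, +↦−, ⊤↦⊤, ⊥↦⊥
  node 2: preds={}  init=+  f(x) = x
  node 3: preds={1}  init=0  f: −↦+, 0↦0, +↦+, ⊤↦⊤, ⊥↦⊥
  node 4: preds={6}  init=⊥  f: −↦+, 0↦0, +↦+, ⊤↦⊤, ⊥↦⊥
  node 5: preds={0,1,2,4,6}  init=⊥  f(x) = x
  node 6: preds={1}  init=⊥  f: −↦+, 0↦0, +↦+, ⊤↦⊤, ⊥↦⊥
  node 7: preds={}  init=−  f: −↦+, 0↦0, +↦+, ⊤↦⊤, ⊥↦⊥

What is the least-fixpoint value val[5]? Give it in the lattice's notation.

Worklist (12 pops):
  #1 pop 0: in=⊥ → ⊥ (no change)
  #2 pop 1: in=+ → ⊤ (was 0); enqueue []
  #3 pop 2: in=⊥ → + (no change)
  #4 pop 3: in=⊤ → ⊤ (was 0); enqueue []
  #5 pop 4: in=⊥ → ⊥ (no change)
  #6 pop 5: in=⊤ → ⊤ (was ⊥); enqueue []
  #7 pop 6: in=⊤ → ⊤ (was ⊥); enqueue [4,5]
  #8 pop 7: in=⊥ → − (no change)
  #9 pop 4: in=⊤ → ⊤ (was ⊥); enqueue [0]
  #10 pop 5: in=⊤ → ⊤ (no change)
  #11 pop 0: in=⊤ → ⊤ (was ⊥); enqueue [5]
  #12 pop 5: in=⊤ → ⊤ (no change)

Fixpoint:
  val[0] = ⊤
  val[1] = ⊤
  val[2] = +
  val[3] = ⊤
  val[4] = ⊤
  val[5] = ⊤
  val[6] = ⊤
  val[7] = −

⊤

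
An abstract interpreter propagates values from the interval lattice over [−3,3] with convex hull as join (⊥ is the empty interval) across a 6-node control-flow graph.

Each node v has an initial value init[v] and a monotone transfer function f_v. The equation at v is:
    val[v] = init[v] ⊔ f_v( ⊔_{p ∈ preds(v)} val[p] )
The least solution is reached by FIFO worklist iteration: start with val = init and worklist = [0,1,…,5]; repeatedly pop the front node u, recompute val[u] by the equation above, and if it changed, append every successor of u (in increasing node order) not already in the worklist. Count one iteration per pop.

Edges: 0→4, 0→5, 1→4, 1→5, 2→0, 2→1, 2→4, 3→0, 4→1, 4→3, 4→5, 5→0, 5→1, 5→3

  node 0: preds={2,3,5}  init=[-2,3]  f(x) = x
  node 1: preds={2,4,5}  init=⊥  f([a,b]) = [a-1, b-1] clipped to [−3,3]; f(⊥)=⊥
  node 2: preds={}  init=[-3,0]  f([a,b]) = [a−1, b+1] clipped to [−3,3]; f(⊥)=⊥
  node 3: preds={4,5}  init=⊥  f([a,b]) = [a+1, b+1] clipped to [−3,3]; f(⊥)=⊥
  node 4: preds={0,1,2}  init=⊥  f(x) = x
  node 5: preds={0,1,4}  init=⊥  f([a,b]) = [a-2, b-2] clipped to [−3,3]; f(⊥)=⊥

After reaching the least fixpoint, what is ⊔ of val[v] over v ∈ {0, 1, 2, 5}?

[-3,3]

Worklist (11 pops):
  #1 pop 0: in=[-3,0] → [-3,3] (was [-2,3]); enqueue []
  #2 pop 1: in=[-3,0] → [-3,-1] (was ⊥); enqueue []
  #3 pop 2: in=⊥ → [-3,0] (no change)
  #4 pop 3: in=⊥ → ⊥ (no change)
  #5 pop 4: in=[-3,3] → [-3,3] (was ⊥); enqueue [1,3]
  #6 pop 5: in=[-3,3] → [-3,1] (was ⊥); enqueue [0]
  #7 pop 1: in=[-3,3] → [-3,2] (was [-3,-1]); enqueue [4,5]
  #8 pop 3: in=[-3,3] → [-2,3] (was ⊥); enqueue []
  #9 pop 0: in=[-3,3] → [-3,3] (no change)
  #10 pop 4: in=[-3,3] → [-3,3] (no change)
  #11 pop 5: in=[-3,3] → [-3,1] (no change)

Fixpoint:
  val[0] = [-3,3]
  val[1] = [-3,2]
  val[2] = [-3,0]
  val[3] = [-2,3]
  val[4] = [-3,3]
  val[5] = [-3,1]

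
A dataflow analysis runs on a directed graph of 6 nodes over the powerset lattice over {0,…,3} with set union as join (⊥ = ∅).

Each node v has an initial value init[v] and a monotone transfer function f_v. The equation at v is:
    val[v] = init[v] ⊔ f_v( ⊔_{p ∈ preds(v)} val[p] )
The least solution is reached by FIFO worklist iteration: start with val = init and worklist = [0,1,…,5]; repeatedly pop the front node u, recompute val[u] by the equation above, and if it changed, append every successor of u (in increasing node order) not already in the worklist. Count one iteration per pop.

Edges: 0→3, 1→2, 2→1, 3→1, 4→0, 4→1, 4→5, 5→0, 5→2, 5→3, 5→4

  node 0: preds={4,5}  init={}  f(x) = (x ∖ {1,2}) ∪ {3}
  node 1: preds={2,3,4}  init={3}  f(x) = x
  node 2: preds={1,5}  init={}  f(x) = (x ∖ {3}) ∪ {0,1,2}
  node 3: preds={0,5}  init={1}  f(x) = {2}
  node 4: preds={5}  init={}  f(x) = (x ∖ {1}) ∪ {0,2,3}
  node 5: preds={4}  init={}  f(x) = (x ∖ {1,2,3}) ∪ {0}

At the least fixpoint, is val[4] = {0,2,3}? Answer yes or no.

Trace (11 dequeues):
  [1] u=0 | in {} | out {3} | prev {} | push {}
  [2] u=1 | in {1} | out {1,3} | prev {3} | push {}
  [3] u=2 | in {1,3} | out {0,1,2} | prev {} | push {1}
  [4] u=3 | in {3} | out {1,2} | prev {1} | push {}
  [5] u=4 | in {} | out {0,2,3} | prev {} | push {0}
  [6] u=5 | in {0,2,3} | out {0} | prev {} | push {2,3,4}
  [7] u=1 | in {0,1,2,3} | out {0,1,2,3} | prev {1,3} | push {}
  [8] u=0 | in {0,2,3} | out {0,3} | prev {3} | push {}
  [9] u=2 | in {0,1,2,3} | out {0,1,2} | ==
  [10] u=3 | in {0,3} | out {1,2} | ==
  [11] u=4 | in {0} | out {0,2,3} | ==

Converged values:
  [0] {0,3}
  [1] {0,1,2,3}
  [2] {0,1,2}
  [3] {1,2}
  [4] {0,2,3}
  [5] {0}

yes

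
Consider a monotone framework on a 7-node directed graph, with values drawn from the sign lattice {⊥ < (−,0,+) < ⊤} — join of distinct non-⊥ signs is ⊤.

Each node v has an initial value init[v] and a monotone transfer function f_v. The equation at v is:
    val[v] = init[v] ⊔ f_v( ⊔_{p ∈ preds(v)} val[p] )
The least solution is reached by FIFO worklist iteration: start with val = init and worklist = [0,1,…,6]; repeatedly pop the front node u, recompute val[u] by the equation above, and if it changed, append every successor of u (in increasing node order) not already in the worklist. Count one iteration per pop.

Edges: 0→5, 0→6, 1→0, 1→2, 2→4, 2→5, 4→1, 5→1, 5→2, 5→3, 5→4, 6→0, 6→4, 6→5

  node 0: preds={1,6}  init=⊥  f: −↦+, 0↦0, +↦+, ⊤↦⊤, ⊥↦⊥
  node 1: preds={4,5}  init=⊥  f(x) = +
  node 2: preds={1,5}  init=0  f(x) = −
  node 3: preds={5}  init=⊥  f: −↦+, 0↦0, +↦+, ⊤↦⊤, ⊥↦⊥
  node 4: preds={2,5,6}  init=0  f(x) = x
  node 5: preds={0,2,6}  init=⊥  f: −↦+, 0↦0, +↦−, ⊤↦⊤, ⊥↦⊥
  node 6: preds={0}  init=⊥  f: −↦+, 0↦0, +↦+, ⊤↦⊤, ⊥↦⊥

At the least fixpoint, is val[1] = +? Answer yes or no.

Iteration log — 17 steps:
  step 1. node 0  ⊔preds=⊥  new=⊥  stable
  step 2. node 1  ⊔preds=0  new=+  old=⊥  +wl: 0
  step 3. node 2  ⊔preds=+  new=⊤  old=0  +wl: 
  step 4. node 3  ⊔preds=⊥  new=⊥  stable
  step 5. node 4  ⊔preds=⊤  new=⊤  old=0  +wl: 1
  step 6. node 5  ⊔preds=⊤  new=⊤  old=⊥  +wl: 2,3,4
  step 7. node 6  ⊔preds=⊥  new=⊥  stable
  step 8. node 0  ⊔preds=+  new=+  old=⊥  +wl: 5,6
  step 9. node 1  ⊔preds=⊤  new=+  stable
  step 10. node 2  ⊔preds=⊤  new=⊤  stable
  step 11. node 3  ⊔preds=⊤  new=⊤  old=⊥  +wl: 
  step 12. node 4  ⊔preds=⊤  new=⊤  stable
  step 13. node 5  ⊔preds=⊤  new=⊤  stable
  step 14. node 6  ⊔preds=+  new=+  old=⊥  +wl: 0,4,5
  step 15. node 0  ⊔preds=+  new=+  stable
  step 16. node 4  ⊔preds=⊤  new=⊤  stable
  step 17. node 5  ⊔preds=⊤  new=⊤  stable

Least fixpoint reached:
  node 0: +
  node 1: +
  node 2: ⊤
  node 3: ⊤
  node 4: ⊤
  node 5: ⊤
  node 6: +

yes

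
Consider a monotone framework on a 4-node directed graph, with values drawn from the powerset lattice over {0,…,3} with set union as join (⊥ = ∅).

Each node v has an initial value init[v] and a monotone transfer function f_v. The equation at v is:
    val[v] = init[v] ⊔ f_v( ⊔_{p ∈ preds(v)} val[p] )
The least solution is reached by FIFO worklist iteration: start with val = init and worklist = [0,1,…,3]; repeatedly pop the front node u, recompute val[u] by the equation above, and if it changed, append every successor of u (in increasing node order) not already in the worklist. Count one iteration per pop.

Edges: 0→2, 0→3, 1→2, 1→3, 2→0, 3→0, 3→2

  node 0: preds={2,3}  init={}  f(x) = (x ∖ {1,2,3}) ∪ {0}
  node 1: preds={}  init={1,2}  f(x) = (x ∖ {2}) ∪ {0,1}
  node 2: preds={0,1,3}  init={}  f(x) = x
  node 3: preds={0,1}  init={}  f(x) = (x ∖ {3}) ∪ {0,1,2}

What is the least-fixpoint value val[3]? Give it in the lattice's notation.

Worklist (6 pops):
  #1 pop 0: in={} → {0} (was {}); enqueue []
  #2 pop 1: in={} → {0,1,2} (was {1,2}); enqueue []
  #3 pop 2: in={0,1,2} → {0,1,2} (was {}); enqueue [0]
  #4 pop 3: in={0,1,2} → {0,1,2} (was {}); enqueue [2]
  #5 pop 0: in={0,1,2} → {0} (no change)
  #6 pop 2: in={0,1,2} → {0,1,2} (no change)

Fixpoint:
  val[0] = {0}
  val[1] = {0,1,2}
  val[2] = {0,1,2}
  val[3] = {0,1,2}

{0,1,2}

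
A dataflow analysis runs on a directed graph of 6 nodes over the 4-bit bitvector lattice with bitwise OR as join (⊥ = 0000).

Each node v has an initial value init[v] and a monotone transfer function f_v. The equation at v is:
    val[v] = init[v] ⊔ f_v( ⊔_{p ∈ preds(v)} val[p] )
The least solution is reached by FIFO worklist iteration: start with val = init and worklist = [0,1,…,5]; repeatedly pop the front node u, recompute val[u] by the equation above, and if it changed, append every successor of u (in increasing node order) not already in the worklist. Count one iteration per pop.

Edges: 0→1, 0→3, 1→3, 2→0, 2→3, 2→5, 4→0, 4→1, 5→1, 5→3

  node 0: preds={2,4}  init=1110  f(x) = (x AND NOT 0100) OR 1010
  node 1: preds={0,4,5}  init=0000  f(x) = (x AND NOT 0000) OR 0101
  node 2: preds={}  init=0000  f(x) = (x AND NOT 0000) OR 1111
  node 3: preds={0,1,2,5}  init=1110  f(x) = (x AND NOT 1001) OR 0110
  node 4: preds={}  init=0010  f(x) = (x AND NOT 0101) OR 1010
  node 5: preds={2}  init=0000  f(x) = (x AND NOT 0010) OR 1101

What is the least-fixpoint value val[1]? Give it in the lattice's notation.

Trace (9 dequeues):
  [1] u=0 | in 0010 | out 1110 | ==
  [2] u=1 | in 1110 | out 1111 | prev 0000 | push {}
  [3] u=2 | in 0000 | out 1111 | prev 0000 | push {0}
  [4] u=3 | in 1111 | out 1110 | ==
  [5] u=4 | in 0000 | out 1010 | prev 0010 | push {1}
  [6] u=5 | in 1111 | out 1101 | prev 0000 | push {3}
  [7] u=0 | in 1111 | out 1111 | prev 1110 | push {}
  [8] u=1 | in 1111 | out 1111 | ==
  [9] u=3 | in 1111 | out 1110 | ==

Converged values:
  [0] 1111
  [1] 1111
  [2] 1111
  [3] 1110
  [4] 1010
  [5] 1101

1111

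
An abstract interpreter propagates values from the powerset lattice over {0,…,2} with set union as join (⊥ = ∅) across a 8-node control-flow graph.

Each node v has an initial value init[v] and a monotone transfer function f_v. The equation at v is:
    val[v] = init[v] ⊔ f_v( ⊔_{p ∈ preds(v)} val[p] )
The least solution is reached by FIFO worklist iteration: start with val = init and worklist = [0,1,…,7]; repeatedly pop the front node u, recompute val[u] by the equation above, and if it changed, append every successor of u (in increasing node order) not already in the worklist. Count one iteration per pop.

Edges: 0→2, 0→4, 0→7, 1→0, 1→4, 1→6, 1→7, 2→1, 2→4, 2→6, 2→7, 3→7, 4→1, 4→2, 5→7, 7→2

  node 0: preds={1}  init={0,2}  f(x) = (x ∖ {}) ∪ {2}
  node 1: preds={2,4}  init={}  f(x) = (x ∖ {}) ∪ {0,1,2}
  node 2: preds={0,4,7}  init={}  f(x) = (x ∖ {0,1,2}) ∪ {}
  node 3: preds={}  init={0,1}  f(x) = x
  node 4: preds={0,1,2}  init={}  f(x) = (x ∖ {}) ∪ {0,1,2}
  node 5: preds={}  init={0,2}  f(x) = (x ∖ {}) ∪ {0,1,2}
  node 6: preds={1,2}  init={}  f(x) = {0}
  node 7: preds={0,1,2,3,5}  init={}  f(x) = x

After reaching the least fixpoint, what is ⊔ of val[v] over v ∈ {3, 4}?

Iteration log — 13 steps:
  step 1. node 0  ⊔preds={}  new={0,2}  stable
  step 2. node 1  ⊔preds={}  new={0,1,2}  old={}  +wl: 0
  step 3. node 2  ⊔preds={0,2}  new={}  stable
  step 4. node 3  ⊔preds={}  new={0,1}  stable
  step 5. node 4  ⊔preds={0,1,2}  new={0,1,2}  old={}  +wl: 1,2
  step 6. node 5  ⊔preds={}  new={0,1,2}  old={0,2}  +wl: 
  step 7. node 6  ⊔preds={0,1,2}  new={0}  old={}  +wl: 
  step 8. node 7  ⊔preds={0,1,2}  new={0,1,2}  old={}  +wl: 
  step 9. node 0  ⊔preds={0,1,2}  new={0,1,2}  old={0,2}  +wl: 4,7
  step 10. node 1  ⊔preds={0,1,2}  new={0,1,2}  stable
  step 11. node 2  ⊔preds={0,1,2}  new={}  stable
  step 12. node 4  ⊔preds={0,1,2}  new={0,1,2}  stable
  step 13. node 7  ⊔preds={0,1,2}  new={0,1,2}  stable

Least fixpoint reached:
  node 0: {0,1,2}
  node 1: {0,1,2}
  node 2: {}
  node 3: {0,1}
  node 4: {0,1,2}
  node 5: {0,1,2}
  node 6: {0}
  node 7: {0,1,2}

{0,1,2}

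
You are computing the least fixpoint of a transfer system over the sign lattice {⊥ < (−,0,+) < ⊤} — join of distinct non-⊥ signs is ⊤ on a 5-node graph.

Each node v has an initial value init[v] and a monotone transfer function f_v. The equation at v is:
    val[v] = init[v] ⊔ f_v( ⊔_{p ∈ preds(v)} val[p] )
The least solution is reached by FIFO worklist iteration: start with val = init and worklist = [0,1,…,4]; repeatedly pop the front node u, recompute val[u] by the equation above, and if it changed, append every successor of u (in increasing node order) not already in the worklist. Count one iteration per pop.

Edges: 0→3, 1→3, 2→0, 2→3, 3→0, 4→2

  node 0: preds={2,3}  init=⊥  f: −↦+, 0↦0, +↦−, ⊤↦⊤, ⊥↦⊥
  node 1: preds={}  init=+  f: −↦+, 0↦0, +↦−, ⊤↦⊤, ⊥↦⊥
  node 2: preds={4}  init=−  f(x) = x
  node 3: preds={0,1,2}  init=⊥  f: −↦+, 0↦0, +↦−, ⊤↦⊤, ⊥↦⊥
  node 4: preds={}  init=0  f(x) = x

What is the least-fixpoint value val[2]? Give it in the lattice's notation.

Trace (7 dequeues):
  [1] u=0 | in − | out + | prev ⊥ | push {}
  [2] u=1 | in ⊥ | out + | ==
  [3] u=2 | in 0 | out ⊤ | prev − | push {0}
  [4] u=3 | in ⊤ | out ⊤ | prev ⊥ | push {}
  [5] u=4 | in ⊥ | out 0 | ==
  [6] u=0 | in ⊤ | out ⊤ | prev + | push {3}
  [7] u=3 | in ⊤ | out ⊤ | ==

Converged values:
  [0] ⊤
  [1] +
  [2] ⊤
  [3] ⊤
  [4] 0

⊤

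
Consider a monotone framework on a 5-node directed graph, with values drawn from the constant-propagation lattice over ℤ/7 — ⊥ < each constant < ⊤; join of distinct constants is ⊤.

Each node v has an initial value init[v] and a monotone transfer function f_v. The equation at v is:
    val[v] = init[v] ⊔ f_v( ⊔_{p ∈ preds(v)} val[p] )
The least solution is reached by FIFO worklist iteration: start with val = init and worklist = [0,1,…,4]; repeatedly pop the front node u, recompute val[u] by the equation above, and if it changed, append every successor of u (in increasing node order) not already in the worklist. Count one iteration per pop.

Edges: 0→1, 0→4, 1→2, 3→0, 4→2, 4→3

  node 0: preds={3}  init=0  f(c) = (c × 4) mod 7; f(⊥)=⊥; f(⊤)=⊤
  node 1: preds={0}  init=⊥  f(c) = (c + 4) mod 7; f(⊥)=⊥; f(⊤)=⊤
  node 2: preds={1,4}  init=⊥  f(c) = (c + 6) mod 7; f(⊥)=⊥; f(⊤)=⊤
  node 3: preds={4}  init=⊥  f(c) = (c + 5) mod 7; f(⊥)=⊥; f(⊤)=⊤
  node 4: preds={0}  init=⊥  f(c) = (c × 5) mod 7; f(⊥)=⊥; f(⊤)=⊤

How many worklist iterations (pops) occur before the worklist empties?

Trace (13 dequeues):
  [1] u=0 | in ⊥ | out 0 | ==
  [2] u=1 | in 0 | out 4 | prev ⊥ | push {}
  [3] u=2 | in 4 | out 3 | prev ⊥ | push {}
  [4] u=3 | in ⊥ | out ⊥ | ==
  [5] u=4 | in 0 | out 0 | prev ⊥ | push {2,3}
  [6] u=2 | in ⊤ | out ⊤ | prev 3 | push {}
  [7] u=3 | in 0 | out 5 | prev ⊥ | push {0}
  [8] u=0 | in 5 | out ⊤ | prev 0 | push {1,4}
  [9] u=1 | in ⊤ | out ⊤ | prev 4 | push {2}
  [10] u=4 | in ⊤ | out ⊤ | prev 0 | push {3}
  [11] u=2 | in ⊤ | out ⊤ | ==
  [12] u=3 | in ⊤ | out ⊤ | prev 5 | push {0}
  [13] u=0 | in ⊤ | out ⊤ | ==

Converged values:
  [0] ⊤
  [1] ⊤
  [2] ⊤
  [3] ⊤
  [4] ⊤

13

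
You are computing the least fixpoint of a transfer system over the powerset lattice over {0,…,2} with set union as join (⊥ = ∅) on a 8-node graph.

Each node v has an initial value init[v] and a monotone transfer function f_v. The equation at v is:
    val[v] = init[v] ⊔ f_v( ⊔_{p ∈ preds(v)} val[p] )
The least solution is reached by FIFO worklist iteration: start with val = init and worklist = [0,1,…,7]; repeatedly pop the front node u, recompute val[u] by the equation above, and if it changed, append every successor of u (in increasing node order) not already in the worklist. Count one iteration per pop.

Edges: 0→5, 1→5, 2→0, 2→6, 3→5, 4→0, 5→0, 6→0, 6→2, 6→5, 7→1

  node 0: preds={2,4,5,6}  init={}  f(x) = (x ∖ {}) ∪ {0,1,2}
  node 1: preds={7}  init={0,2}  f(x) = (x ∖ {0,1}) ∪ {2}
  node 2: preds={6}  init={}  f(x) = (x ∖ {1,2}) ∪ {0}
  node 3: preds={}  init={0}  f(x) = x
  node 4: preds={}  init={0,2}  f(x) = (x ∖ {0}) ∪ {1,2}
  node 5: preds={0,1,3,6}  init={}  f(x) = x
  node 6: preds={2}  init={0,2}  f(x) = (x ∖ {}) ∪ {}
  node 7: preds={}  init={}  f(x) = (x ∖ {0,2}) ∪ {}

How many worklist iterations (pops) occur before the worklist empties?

9

Worklist (9 pops):
  #1 pop 0: in={0,2} → {0,1,2} (was {}); enqueue []
  #2 pop 1: in={} → {0,2} (no change)
  #3 pop 2: in={0,2} → {0} (was {}); enqueue [0]
  #4 pop 3: in={} → {0} (no change)
  #5 pop 4: in={} → {0,1,2} (was {0,2}); enqueue []
  #6 pop 5: in={0,1,2} → {0,1,2} (was {}); enqueue []
  #7 pop 6: in={0} → {0,2} (no change)
  #8 pop 7: in={} → {} (no change)
  #9 pop 0: in={0,1,2} → {0,1,2} (no change)

Fixpoint:
  val[0] = {0,1,2}
  val[1] = {0,2}
  val[2] = {0}
  val[3] = {0}
  val[4] = {0,1,2}
  val[5] = {0,1,2}
  val[6] = {0,2}
  val[7] = {}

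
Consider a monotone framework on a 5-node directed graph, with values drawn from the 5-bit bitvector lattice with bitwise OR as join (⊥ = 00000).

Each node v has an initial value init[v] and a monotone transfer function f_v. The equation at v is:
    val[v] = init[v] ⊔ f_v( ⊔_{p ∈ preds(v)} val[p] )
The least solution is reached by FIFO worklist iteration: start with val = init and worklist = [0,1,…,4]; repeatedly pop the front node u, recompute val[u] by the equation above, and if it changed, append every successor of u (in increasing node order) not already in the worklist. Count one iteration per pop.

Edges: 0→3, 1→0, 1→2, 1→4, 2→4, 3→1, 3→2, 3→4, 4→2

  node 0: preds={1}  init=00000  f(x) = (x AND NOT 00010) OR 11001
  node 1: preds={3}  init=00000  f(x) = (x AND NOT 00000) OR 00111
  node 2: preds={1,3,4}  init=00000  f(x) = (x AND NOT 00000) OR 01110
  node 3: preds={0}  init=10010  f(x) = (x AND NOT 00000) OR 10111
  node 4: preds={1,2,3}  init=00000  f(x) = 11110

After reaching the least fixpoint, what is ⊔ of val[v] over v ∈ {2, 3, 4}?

11111

Iteration log — 11 steps:
  step 1. node 0  ⊔preds=00000  new=11001  old=00000  +wl: 
  step 2. node 1  ⊔preds=10010  new=10111  old=00000  +wl: 0
  step 3. node 2  ⊔preds=10111  new=11111  old=00000  +wl: 
  step 4. node 3  ⊔preds=11001  new=11111  old=10010  +wl: 1,2
  step 5. node 4  ⊔preds=11111  new=11110  old=00000  +wl: 
  step 6. node 0  ⊔preds=10111  new=11101  old=11001  +wl: 3
  step 7. node 1  ⊔preds=11111  new=11111  old=10111  +wl: 0,4
  step 8. node 2  ⊔preds=11111  new=11111  stable
  step 9. node 3  ⊔preds=11101  new=11111  stable
  step 10. node 0  ⊔preds=11111  new=11101  stable
  step 11. node 4  ⊔preds=11111  new=11110  stable

Least fixpoint reached:
  node 0: 11101
  node 1: 11111
  node 2: 11111
  node 3: 11111
  node 4: 11110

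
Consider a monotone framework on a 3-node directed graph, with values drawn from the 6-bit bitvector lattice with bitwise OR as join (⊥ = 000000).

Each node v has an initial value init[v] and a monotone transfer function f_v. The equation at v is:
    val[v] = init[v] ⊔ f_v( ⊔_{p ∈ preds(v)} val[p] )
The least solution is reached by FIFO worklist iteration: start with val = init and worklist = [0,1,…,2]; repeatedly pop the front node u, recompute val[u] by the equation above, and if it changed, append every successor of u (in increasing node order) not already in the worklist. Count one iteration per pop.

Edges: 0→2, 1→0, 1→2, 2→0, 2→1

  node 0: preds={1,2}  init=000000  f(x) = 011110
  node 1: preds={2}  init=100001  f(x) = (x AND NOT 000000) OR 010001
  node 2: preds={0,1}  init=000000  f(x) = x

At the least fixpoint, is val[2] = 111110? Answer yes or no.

Trace (7 dequeues):
  [1] u=0 | in 100001 | out 011110 | prev 000000 | push {}
  [2] u=1 | in 000000 | out 110001 | prev 100001 | push {0}
  [3] u=2 | in 111111 | out 111111 | prev 000000 | push {1}
  [4] u=0 | in 111111 | out 011110 | ==
  [5] u=1 | in 111111 | out 111111 | prev 110001 | push {0,2}
  [6] u=0 | in 111111 | out 011110 | ==
  [7] u=2 | in 111111 | out 111111 | ==

Converged values:
  [0] 011110
  [1] 111111
  [2] 111111

no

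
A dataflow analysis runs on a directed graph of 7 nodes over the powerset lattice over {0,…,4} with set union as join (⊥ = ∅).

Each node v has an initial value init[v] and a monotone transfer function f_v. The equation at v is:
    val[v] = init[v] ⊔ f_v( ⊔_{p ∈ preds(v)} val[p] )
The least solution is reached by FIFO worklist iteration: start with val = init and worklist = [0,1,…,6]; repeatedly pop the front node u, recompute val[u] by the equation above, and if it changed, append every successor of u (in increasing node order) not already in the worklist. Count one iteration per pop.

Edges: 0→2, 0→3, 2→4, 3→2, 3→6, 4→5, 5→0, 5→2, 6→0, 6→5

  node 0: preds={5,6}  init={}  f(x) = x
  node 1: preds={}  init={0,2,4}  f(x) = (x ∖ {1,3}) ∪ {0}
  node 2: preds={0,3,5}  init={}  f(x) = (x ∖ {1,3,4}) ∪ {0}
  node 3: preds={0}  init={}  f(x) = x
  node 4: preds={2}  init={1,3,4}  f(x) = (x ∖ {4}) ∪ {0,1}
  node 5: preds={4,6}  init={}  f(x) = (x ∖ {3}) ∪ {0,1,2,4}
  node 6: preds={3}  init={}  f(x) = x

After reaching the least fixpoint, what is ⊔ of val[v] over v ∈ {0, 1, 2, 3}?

Worklist (15 pops):
  #1 pop 0: in={} → {} (no change)
  #2 pop 1: in={} → {0,2,4} (no change)
  #3 pop 2: in={} → {0} (was {}); enqueue []
  #4 pop 3: in={} → {} (no change)
  #5 pop 4: in={0} → {0,1,3,4} (was {1,3,4}); enqueue []
  #6 pop 5: in={0,1,3,4} → {0,1,2,4} (was {}); enqueue [0,2]
  #7 pop 6: in={} → {} (no change)
  #8 pop 0: in={0,1,2,4} → {0,1,2,4} (was {}); enqueue [3]
  #9 pop 2: in={0,1,2,4} → {0,2} (was {0}); enqueue [4]
  #10 pop 3: in={0,1,2,4} → {0,1,2,4} (was {}); enqueue [2,6]
  #11 pop 4: in={0,2} → {0,1,2,3,4} (was {0,1,3,4}); enqueue [5]
  #12 pop 2: in={0,1,2,4} → {0,2} (no change)
  #13 pop 6: in={0,1,2,4} → {0,1,2,4} (was {}); enqueue [0]
  #14 pop 5: in={0,1,2,3,4} → {0,1,2,4} (no change)
  #15 pop 0: in={0,1,2,4} → {0,1,2,4} (no change)

Fixpoint:
  val[0] = {0,1,2,4}
  val[1] = {0,2,4}
  val[2] = {0,2}
  val[3] = {0,1,2,4}
  val[4] = {0,1,2,3,4}
  val[5] = {0,1,2,4}
  val[6] = {0,1,2,4}

{0,1,2,4}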